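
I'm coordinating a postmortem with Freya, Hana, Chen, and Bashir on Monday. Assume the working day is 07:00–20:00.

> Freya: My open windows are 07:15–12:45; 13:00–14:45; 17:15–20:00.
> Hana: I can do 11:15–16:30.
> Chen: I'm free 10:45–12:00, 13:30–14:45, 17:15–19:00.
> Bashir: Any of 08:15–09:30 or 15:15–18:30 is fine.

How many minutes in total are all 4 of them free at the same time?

0

Freya ∩ Hana: 11:15-12:45, 13:00-14:45.
Freya ∩ Hana ∩ Chen: 11:15-12:00, 13:30-14:45.
Freya ∩ Hana ∩ Chen ∩ Bashir: ∅.
There is no time when everyone is free.
There is no common window, so the total is 0 minutes.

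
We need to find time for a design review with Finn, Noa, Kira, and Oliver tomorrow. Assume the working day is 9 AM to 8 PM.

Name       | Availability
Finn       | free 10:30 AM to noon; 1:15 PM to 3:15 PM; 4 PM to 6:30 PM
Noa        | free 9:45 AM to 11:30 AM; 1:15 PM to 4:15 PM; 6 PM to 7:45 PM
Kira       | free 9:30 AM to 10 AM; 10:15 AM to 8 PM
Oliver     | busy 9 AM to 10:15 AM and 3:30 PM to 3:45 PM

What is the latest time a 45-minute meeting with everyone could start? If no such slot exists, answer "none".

14:30

Finn free: 10:30-12:00, 13:15-15:15, 16:00-18:30.
Noa free: 09:45-11:30, 13:15-16:15, 18:00-19:45.
Kira free: 09:30-10:00, 10:15-20:00.
Oliver free: 10:15-15:30, 15:45-20:00 (invert busy blocks within the working day).
Finn ∩ Noa: 10:30-11:30, 13:15-15:15, 16:00-16:15, 18:00-18:30.
Finn ∩ Noa ∩ Kira: 10:30-11:30, 13:15-15:15, 16:00-16:15, 18:00-18:30.
Finn ∩ Noa ∩ Kira ∩ Oliver: 10:30-11:30, 13:15-15:15, 16:00-16:15, 18:00-18:30.
Those are the intersection windows.
The last common window of at least 45 minutes is 13:15-15:15; a 45-minute meeting can start as late as 14:30 and still end by 15:15.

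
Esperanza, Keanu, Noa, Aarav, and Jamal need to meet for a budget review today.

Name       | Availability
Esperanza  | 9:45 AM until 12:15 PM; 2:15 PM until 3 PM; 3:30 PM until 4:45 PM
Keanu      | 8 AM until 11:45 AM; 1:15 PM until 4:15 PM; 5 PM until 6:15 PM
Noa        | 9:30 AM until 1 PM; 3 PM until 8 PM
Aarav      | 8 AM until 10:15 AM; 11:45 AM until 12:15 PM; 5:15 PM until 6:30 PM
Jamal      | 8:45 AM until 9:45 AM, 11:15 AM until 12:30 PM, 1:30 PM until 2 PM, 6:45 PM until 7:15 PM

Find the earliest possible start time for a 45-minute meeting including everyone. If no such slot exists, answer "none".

Esperanza ∩ Keanu: 09:45-11:45, 14:15-15:00, 15:30-16:15.
Esperanza ∩ Keanu ∩ Noa: 09:45-11:45, 15:30-16:15.
Esperanza ∩ Keanu ∩ Noa ∩ Aarav: 09:45-10:15.
Esperanza ∩ Keanu ∩ Noa ∩ Aarav ∩ Jamal: ∅.
There is no time when everyone is free.
No common window is at least 45 minutes long.

none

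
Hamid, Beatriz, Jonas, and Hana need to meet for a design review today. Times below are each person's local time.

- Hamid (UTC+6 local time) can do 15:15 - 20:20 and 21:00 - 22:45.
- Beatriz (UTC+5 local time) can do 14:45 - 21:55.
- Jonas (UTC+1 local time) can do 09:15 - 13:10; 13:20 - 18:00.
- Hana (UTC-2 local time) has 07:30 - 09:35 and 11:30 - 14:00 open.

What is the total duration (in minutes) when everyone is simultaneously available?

220

Hamid in UTC: 09:15-14:20, 15:00-16:45 (subtract 6h to convert from UTC+6).
Beatriz in UTC: 09:45-16:55 (subtract 5h to convert from UTC+5).
Jonas in UTC: 08:15-12:10, 12:20-17:00 (subtract 1h to convert from UTC+1).
Hana in UTC: 09:30-11:35, 13:30-16:00 (add 2h to convert from UTC-2).
Hamid ∩ Beatriz: 09:45-14:20, 15:00-16:45.
Hamid ∩ Beatriz ∩ Jonas: 09:45-12:10, 12:20-14:20, 15:00-16:45.
Hamid ∩ Beatriz ∩ Jonas ∩ Hana: 09:45-11:35, 13:30-14:20, 15:00-16:00.
Summing the common windows: 110 + 50 + 60 = 220 minutes.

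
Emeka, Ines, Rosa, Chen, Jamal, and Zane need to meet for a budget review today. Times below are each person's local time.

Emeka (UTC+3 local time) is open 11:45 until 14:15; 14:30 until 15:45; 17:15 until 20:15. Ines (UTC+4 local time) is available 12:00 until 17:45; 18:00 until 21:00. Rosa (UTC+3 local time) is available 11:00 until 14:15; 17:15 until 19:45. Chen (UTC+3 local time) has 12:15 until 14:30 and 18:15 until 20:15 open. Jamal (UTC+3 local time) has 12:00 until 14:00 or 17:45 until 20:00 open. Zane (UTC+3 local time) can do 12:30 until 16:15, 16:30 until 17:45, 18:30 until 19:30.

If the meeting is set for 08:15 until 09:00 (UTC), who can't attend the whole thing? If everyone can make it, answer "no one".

Chen, Emeka, Jamal, Zane

Emeka in UTC: 08:45-11:15, 11:30-12:45, 14:15-17:15 (subtract 3h to convert from UTC+3).
Ines in UTC: 08:00-13:45, 14:00-17:00 (subtract 4h to convert from UTC+4).
Rosa in UTC: 08:00-11:15, 14:15-16:45 (subtract 3h to convert from UTC+3).
Chen in UTC: 09:15-11:30, 15:15-17:15 (subtract 3h to convert from UTC+3).
Jamal in UTC: 09:00-11:00, 14:45-17:00 (subtract 3h to convert from UTC+3).
Zane in UTC: 09:30-13:15, 13:30-14:45, 15:30-16:30 (subtract 3h to convert from UTC+3).
Emeka: not fully free for 08:15-09:00. Ines: free for 08:15-09:00. Rosa: free for 08:15-09:00. Chen: not fully free for 08:15-09:00. Jamal: not fully free for 08:15-09:00. Zane: not fully free for 08:15-09:00.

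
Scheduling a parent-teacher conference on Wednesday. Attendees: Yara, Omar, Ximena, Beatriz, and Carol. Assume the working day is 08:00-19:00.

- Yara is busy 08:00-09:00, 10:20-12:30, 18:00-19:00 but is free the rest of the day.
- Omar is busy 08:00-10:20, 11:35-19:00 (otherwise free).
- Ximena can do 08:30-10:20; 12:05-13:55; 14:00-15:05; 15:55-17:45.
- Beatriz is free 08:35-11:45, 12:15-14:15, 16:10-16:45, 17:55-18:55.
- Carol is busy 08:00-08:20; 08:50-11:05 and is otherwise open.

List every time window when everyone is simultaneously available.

none

Yara free: 09:00-10:20, 12:30-18:00 (invert busy blocks within the working day).
Omar free: 10:20-11:35 (invert busy blocks within the working day).
Ximena free: 08:30-10:20, 12:05-13:55, 14:00-15:05, 15:55-17:45.
Beatriz free: 08:35-11:45, 12:15-14:15, 16:10-16:45, 17:55-18:55.
Carol free: 08:20-08:50, 11:05-19:00 (invert busy blocks within the working day).
Yara ∩ Omar: ∅.
Yara ∩ Omar ∩ Ximena: ∅.
Yara ∩ Omar ∩ Ximena ∩ Beatriz: ∅.
Yara ∩ Omar ∩ Ximena ∩ Beatriz ∩ Carol: ∅.
There is no time when everyone is free.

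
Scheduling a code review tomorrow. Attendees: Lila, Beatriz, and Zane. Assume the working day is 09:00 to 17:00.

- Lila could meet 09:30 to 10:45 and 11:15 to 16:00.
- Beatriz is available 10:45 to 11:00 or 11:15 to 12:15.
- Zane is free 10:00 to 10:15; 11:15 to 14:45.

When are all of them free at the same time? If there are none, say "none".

Lila ∩ Beatriz: 11:15-12:15.
Lila ∩ Beatriz ∩ Zane: 11:15-12:15.

11:15-12:15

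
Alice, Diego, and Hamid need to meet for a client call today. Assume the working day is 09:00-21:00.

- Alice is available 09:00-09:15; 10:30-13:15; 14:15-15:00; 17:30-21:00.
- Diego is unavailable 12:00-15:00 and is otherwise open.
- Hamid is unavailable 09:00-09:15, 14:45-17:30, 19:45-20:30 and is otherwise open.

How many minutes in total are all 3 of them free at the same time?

255

Alice free: 09:00-09:15, 10:30-13:15, 14:15-15:00, 17:30-21:00.
Diego free: 09:00-12:00, 15:00-21:00 (invert busy blocks within the working day).
Hamid free: 09:15-14:45, 17:30-19:45, 20:30-21:00 (invert busy blocks within the working day).
Alice ∩ Diego: 09:00-09:15, 10:30-12:00, 17:30-21:00.
Alice ∩ Diego ∩ Hamid: 10:30-12:00, 17:30-19:45, 20:30-21:00.
Those are the intersection windows.
Summing the common windows: 90 + 135 + 30 = 255 minutes.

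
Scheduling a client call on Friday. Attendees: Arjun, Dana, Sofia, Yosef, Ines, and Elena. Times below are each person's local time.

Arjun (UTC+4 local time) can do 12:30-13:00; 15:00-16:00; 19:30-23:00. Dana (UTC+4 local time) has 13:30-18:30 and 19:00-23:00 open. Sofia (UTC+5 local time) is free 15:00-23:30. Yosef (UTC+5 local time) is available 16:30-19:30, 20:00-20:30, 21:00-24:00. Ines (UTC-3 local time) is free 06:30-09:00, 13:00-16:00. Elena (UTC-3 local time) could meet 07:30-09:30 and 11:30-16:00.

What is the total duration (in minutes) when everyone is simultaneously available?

180

Arjun in UTC: 08:30-09:00, 11:00-12:00, 15:30-19:00 (subtract 4h to convert from UTC+4).
Dana in UTC: 09:30-14:30, 15:00-19:00 (subtract 4h to convert from UTC+4).
Sofia in UTC: 10:00-18:30 (subtract 5h to convert from UTC+5).
Yosef in UTC: 11:30-14:30, 15:00-15:30, 16:00-19:00 (subtract 5h to convert from UTC+5).
Ines in UTC: 09:30-12:00, 16:00-19:00 (add 3h to convert from UTC-3).
Elena in UTC: 10:30-12:30, 14:30-19:00 (add 3h to convert from UTC-3).
Arjun ∩ Dana: 11:00-12:00, 15:30-19:00.
Arjun ∩ Dana ∩ Sofia: 11:00-12:00, 15:30-18:30.
Arjun ∩ Dana ∩ Sofia ∩ Yosef: 11:30-12:00, 16:00-18:30.
Arjun ∩ Dana ∩ Sofia ∩ Yosef ∩ Ines: 11:30-12:00, 16:00-18:30.
Arjun ∩ Dana ∩ Sofia ∩ Yosef ∩ Ines ∩ Elena: 11:30-12:00, 16:00-18:30.
Those are the intersection windows.
Summing the common windows: 30 + 150 = 180 minutes.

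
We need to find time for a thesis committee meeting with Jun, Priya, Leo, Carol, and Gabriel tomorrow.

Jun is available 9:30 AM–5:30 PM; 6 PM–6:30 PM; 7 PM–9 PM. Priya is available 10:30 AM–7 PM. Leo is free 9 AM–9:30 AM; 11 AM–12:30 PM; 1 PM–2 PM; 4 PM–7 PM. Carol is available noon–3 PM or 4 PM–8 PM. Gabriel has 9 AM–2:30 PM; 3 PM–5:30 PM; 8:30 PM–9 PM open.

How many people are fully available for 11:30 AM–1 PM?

Jun, Priya, and Gabriel can make the full 11:30-13:00 slot — that's 3.

3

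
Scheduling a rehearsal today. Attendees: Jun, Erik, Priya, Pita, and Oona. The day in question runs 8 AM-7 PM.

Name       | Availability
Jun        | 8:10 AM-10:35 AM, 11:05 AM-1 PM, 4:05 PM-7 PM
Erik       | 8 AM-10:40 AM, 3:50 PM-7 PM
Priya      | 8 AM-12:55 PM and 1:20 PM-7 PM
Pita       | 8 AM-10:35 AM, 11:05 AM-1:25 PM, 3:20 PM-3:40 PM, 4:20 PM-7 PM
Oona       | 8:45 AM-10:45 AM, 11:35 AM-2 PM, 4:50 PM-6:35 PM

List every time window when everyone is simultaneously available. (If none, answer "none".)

Jun ∩ Erik: 08:10-10:35, 16:05-19:00.
Jun ∩ Erik ∩ Priya: 08:10-10:35, 16:05-19:00.
Jun ∩ Erik ∩ Priya ∩ Pita: 08:10-10:35, 16:20-19:00.
Jun ∩ Erik ∩ Priya ∩ Pita ∩ Oona: 08:45-10:35, 16:50-18:35.
So the common availability across everyone is 08:45-10:35, 16:50-18:35.

08:45-10:35, 16:50-18:35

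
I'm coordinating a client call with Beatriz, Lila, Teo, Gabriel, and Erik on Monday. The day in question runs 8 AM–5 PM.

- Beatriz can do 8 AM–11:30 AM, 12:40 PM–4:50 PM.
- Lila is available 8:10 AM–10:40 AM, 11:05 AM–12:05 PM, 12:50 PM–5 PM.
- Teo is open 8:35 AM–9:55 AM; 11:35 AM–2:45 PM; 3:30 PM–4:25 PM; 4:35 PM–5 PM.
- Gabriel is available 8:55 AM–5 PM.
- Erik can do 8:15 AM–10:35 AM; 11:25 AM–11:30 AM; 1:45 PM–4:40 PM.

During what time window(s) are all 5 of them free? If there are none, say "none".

Beatriz ∩ Lila: 08:10-10:40, 11:05-11:30, 12:50-16:50.
Beatriz ∩ Lila ∩ Teo: 08:35-09:55, 12:50-14:45, 15:30-16:25, 16:35-16:50.
Beatriz ∩ Lila ∩ Teo ∩ Gabriel: 08:55-09:55, 12:50-14:45, 15:30-16:25, 16:35-16:50.
Beatriz ∩ Lila ∩ Teo ∩ Gabriel ∩ Erik: 08:55-09:55, 13:45-14:45, 15:30-16:25, 16:35-16:40.

08:55-09:55, 13:45-14:45, 15:30-16:25, 16:35-16:40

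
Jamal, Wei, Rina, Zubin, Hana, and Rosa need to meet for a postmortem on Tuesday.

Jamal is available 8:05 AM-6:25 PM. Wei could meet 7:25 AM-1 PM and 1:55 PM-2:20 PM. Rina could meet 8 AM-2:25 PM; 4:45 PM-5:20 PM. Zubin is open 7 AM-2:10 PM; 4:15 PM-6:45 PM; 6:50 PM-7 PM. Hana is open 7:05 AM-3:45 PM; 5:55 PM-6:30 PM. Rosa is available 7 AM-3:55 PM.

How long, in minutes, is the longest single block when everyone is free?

295

Jamal ∩ Wei: 08:05-13:00, 13:55-14:20.
Jamal ∩ Wei ∩ Rina: 08:05-13:00, 13:55-14:20.
Jamal ∩ Wei ∩ Rina ∩ Zubin: 08:05-13:00, 13:55-14:10.
Jamal ∩ Wei ∩ Rina ∩ Zubin ∩ Hana: 08:05-13:00, 13:55-14:10.
Jamal ∩ Wei ∩ Rina ∩ Zubin ∩ Hana ∩ Rosa: 08:05-13:00, 13:55-14:10.
So the common availability across everyone is 08:05-13:00, 13:55-14:10.
The longest is 08:05-13:00 at 295 minutes.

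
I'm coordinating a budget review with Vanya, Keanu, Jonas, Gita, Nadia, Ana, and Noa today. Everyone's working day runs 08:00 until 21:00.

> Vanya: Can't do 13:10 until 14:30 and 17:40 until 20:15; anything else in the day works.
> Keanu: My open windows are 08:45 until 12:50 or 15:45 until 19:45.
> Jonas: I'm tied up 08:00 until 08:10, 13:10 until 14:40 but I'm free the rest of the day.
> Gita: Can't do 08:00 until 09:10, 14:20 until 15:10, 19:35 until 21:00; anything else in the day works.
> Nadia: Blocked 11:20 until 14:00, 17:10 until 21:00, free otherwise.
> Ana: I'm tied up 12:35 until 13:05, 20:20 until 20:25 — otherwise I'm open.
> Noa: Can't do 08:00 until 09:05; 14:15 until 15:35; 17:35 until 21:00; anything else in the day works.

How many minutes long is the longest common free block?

130

Vanya free: 08:00-13:10, 14:30-17:40, 20:15-21:00 (invert busy blocks within the working day).
Keanu free: 08:45-12:50, 15:45-19:45.
Jonas free: 08:10-13:10, 14:40-21:00 (invert busy blocks within the working day).
Gita free: 09:10-14:20, 15:10-19:35 (invert busy blocks within the working day).
Nadia free: 08:00-11:20, 14:00-17:10 (invert busy blocks within the working day).
Ana free: 08:00-12:35, 13:05-20:20, 20:25-21:00 (invert busy blocks within the working day).
Noa free: 09:05-14:15, 15:35-17:35 (invert busy blocks within the working day).
Vanya ∩ Keanu: 08:45-12:50, 15:45-17:40.
Vanya ∩ Keanu ∩ Jonas: 08:45-12:50, 15:45-17:40.
Vanya ∩ Keanu ∩ Jonas ∩ Gita: 09:10-12:50, 15:45-17:40.
Vanya ∩ Keanu ∩ Jonas ∩ Gita ∩ Nadia: 09:10-11:20, 15:45-17:10.
Vanya ∩ Keanu ∩ Jonas ∩ Gita ∩ Nadia ∩ Ana: 09:10-11:20, 15:45-17:10.
Vanya ∩ Keanu ∩ Jonas ∩ Gita ∩ Nadia ∩ Ana ∩ Noa: 09:10-11:20, 15:45-17:10.
The longest is 09:10-11:20 at 130 minutes.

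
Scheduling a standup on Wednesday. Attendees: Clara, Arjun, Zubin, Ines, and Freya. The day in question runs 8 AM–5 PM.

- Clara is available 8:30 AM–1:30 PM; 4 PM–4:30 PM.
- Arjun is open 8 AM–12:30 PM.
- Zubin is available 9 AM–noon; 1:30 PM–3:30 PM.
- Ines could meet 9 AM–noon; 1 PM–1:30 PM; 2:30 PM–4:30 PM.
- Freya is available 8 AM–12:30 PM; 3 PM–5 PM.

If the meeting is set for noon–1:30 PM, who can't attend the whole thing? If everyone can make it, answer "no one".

Clara: free for 12:00-13:30. Arjun: not fully free for 12:00-13:30. Zubin: not fully free for 12:00-13:30. Ines: not fully free for 12:00-13:30. Freya: not fully free for 12:00-13:30.

Arjun, Freya, Ines, Zubin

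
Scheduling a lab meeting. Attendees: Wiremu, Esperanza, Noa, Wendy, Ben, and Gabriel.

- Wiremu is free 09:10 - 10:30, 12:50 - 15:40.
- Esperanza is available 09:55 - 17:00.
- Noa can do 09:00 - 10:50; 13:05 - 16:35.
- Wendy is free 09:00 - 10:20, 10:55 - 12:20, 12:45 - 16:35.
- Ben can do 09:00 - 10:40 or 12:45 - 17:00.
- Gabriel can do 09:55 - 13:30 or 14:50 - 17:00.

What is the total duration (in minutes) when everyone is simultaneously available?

100

Wiremu ∩ Esperanza: 09:55-10:30, 12:50-15:40.
Wiremu ∩ Esperanza ∩ Noa: 09:55-10:30, 13:05-15:40.
Wiremu ∩ Esperanza ∩ Noa ∩ Wendy: 09:55-10:20, 13:05-15:40.
Wiremu ∩ Esperanza ∩ Noa ∩ Wendy ∩ Ben: 09:55-10:20, 13:05-15:40.
Wiremu ∩ Esperanza ∩ Noa ∩ Wendy ∩ Ben ∩ Gabriel: 09:55-10:20, 13:05-13:30, 14:50-15:40.
So the common availability across everyone is 09:55-10:20, 13:05-13:30, 14:50-15:40.
Summing the common windows: 25 + 25 + 50 = 100 minutes.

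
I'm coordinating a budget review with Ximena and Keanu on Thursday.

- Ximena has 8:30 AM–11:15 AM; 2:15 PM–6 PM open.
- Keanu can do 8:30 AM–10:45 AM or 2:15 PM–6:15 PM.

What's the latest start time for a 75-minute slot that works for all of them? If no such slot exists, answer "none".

Ximena ∩ Keanu: 08:30-10:45, 14:15-18:00.
The last common window of at least 75 minutes is 14:15-18:00; a 75-minute meeting can start as late as 16:45 and still end by 18:00.

16:45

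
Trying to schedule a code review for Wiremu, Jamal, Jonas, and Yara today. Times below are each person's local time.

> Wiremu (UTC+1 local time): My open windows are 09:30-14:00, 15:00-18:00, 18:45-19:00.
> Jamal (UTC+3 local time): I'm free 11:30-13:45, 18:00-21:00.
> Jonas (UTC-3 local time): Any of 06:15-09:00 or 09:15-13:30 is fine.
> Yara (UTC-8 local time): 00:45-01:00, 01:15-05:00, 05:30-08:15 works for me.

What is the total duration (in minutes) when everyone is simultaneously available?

165

Wiremu in UTC: 08:30-13:00, 14:00-17:00, 17:45-18:00 (subtract 1h to convert from UTC+1).
Jamal in UTC: 08:30-10:45, 15:00-18:00 (subtract 3h to convert from UTC+3).
Jonas in UTC: 09:15-12:00, 12:15-16:30 (add 3h to convert from UTC-3).
Yara in UTC: 08:45-09:00, 09:15-13:00, 13:30-16:15 (add 8h to convert from UTC-8).
Wiremu ∩ Jamal: 08:30-10:45, 15:00-17:00, 17:45-18:00.
Wiremu ∩ Jamal ∩ Jonas: 09:15-10:45, 15:00-16:30.
Wiremu ∩ Jamal ∩ Jonas ∩ Yara: 09:15-10:45, 15:00-16:15.
Summing the common windows: 90 + 75 = 165 minutes.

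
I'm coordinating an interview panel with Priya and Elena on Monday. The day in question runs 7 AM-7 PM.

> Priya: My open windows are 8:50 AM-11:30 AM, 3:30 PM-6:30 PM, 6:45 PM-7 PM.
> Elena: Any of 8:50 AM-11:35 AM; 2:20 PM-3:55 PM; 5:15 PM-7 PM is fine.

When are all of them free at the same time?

08:50-11:30, 15:30-15:55, 17:15-18:30, 18:45-19:00

Priya ∩ Elena: 08:50-11:30, 15:30-15:55, 17:15-18:30, 18:45-19:00.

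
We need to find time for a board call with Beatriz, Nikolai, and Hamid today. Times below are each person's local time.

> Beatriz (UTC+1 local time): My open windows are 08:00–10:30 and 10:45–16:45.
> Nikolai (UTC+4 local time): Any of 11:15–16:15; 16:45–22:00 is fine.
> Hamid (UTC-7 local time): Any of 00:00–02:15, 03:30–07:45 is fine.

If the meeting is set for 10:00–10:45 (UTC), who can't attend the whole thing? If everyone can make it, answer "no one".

Beatriz in UTC: 07:00-09:30, 09:45-15:45 (subtract 1h to convert from UTC+1).
Nikolai in UTC: 07:15-12:15, 12:45-18:00 (subtract 4h to convert from UTC+4).
Hamid in UTC: 07:00-09:15, 10:30-14:45 (add 7h to convert from UTC-7).
Beatriz: free for 10:00-10:45. Nikolai: free for 10:00-10:45. Hamid: not fully free for 10:00-10:45.

Hamid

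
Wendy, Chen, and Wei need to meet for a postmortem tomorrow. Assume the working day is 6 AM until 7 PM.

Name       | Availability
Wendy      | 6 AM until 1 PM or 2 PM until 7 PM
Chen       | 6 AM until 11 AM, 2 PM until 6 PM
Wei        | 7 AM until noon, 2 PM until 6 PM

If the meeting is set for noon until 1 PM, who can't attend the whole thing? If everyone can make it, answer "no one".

Chen, Wei

Wendy: free for 12:00-13:00. Chen: not fully free for 12:00-13:00. Wei: not fully free for 12:00-13:00.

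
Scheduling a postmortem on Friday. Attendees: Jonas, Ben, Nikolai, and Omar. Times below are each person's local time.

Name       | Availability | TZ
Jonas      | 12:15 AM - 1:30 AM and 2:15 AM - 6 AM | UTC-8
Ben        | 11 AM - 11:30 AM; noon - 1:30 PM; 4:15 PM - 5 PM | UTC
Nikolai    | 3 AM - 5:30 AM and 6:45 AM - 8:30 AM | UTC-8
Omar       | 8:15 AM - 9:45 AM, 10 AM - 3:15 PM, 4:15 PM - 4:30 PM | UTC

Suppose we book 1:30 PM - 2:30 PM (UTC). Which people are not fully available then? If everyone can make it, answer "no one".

Jonas in UTC: 08:15-09:30, 10:15-14:00 (add 8h to convert from UTC-8).
Ben in UTC: 11:00-11:30, 12:00-13:30, 16:15-17:00.
Nikolai in UTC: 11:00-13:30, 14:45-16:30 (add 8h to convert from UTC-8).
Omar in UTC: 08:15-09:45, 10:00-15:15, 16:15-16:30.
Jonas: not fully free for 13:30-14:30. Ben: not fully free for 13:30-14:30. Nikolai: not fully free for 13:30-14:30. Omar: free for 13:30-14:30.

Ben, Jonas, Nikolai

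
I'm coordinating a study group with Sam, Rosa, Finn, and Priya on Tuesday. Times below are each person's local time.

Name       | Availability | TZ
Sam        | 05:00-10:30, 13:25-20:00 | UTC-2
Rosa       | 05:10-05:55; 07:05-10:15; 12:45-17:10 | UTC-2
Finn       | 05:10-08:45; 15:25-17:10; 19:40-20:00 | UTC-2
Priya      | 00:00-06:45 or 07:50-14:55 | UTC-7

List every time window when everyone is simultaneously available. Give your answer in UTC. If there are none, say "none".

Sam in UTC: 07:00-12:30, 15:25-22:00 (add 2h to convert from UTC-2).
Rosa in UTC: 07:10-07:55, 09:05-12:15, 14:45-19:10 (add 2h to convert from UTC-2).
Finn in UTC: 07:10-10:45, 17:25-19:10, 21:40-22:00 (add 2h to convert from UTC-2).
Priya in UTC: 07:00-13:45, 14:50-21:55 (add 7h to convert from UTC-7).
Sam ∩ Rosa: 07:10-07:55, 09:05-12:15, 15:25-19:10.
Sam ∩ Rosa ∩ Finn: 07:10-07:55, 09:05-10:45, 17:25-19:10.
Sam ∩ Rosa ∩ Finn ∩ Priya: 07:10-07:55, 09:05-10:45, 17:25-19:10.

07:10-07:55, 09:05-10:45, 17:25-19:10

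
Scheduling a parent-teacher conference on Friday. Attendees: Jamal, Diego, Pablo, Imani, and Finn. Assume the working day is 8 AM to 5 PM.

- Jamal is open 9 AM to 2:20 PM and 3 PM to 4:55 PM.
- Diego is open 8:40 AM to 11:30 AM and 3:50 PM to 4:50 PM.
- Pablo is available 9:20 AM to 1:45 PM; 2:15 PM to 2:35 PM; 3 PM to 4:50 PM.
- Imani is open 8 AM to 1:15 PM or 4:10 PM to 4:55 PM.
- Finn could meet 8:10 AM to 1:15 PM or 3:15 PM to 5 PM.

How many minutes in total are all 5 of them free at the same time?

170

Jamal ∩ Diego: 09:00-11:30, 15:50-16:50.
Jamal ∩ Diego ∩ Pablo: 09:20-11:30, 15:50-16:50.
Jamal ∩ Diego ∩ Pablo ∩ Imani: 09:20-11:30, 16:10-16:50.
Jamal ∩ Diego ∩ Pablo ∩ Imani ∩ Finn: 09:20-11:30, 16:10-16:50.
Those are the intersection windows.
Summing the common windows: 130 + 40 = 170 minutes.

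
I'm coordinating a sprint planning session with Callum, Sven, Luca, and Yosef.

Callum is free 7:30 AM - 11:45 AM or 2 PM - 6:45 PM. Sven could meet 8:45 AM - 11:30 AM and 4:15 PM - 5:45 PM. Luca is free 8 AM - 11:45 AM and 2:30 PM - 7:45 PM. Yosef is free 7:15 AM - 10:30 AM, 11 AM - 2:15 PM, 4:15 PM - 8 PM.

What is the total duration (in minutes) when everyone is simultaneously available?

225

Callum ∩ Sven: 08:45-11:30, 16:15-17:45.
Callum ∩ Sven ∩ Luca: 08:45-11:30, 16:15-17:45.
Callum ∩ Sven ∩ Luca ∩ Yosef: 08:45-10:30, 11:00-11:30, 16:15-17:45.
Summing the common windows: 105 + 30 + 90 = 225 minutes.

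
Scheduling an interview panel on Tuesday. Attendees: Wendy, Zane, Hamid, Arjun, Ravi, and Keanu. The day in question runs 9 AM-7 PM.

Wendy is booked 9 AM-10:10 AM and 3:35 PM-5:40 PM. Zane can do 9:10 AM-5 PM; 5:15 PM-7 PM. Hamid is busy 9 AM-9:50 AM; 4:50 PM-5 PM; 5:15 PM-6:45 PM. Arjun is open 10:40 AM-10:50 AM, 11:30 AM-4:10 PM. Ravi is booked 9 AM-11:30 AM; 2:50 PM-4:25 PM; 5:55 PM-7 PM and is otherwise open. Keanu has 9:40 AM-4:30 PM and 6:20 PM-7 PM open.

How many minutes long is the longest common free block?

Wendy free: 10:10-15:35, 17:40-19:00 (invert busy blocks within the working day).
Zane free: 09:10-17:00, 17:15-19:00.
Hamid free: 09:50-16:50, 17:00-17:15, 18:45-19:00 (invert busy blocks within the working day).
Arjun free: 10:40-10:50, 11:30-16:10.
Ravi free: 11:30-14:50, 16:25-17:55 (invert busy blocks within the working day).
Keanu free: 09:40-16:30, 18:20-19:00.
Wendy ∩ Zane: 10:10-15:35, 17:40-19:00.
Wendy ∩ Zane ∩ Hamid: 10:10-15:35, 18:45-19:00.
Wendy ∩ Zane ∩ Hamid ∩ Arjun: 10:40-10:50, 11:30-15:35.
Wendy ∩ Zane ∩ Hamid ∩ Arjun ∩ Ravi: 11:30-14:50.
Wendy ∩ Zane ∩ Hamid ∩ Arjun ∩ Ravi ∩ Keanu: 11:30-14:50.
The longest is 11:30-14:50 at 200 minutes.

200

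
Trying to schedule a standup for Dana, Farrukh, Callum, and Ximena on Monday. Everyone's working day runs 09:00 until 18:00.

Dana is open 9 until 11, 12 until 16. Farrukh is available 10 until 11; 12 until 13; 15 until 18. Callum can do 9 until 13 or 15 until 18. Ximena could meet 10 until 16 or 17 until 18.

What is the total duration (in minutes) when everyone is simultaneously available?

180

Dana ∩ Farrukh: 10:00-11:00, 12:00-13:00, 15:00-16:00.
Dana ∩ Farrukh ∩ Callum: 10:00-11:00, 12:00-13:00, 15:00-16:00.
Dana ∩ Farrukh ∩ Callum ∩ Ximena: 10:00-11:00, 12:00-13:00, 15:00-16:00.
Those are the intersection windows.
Summing the common windows: 60 + 60 + 60 = 180 minutes.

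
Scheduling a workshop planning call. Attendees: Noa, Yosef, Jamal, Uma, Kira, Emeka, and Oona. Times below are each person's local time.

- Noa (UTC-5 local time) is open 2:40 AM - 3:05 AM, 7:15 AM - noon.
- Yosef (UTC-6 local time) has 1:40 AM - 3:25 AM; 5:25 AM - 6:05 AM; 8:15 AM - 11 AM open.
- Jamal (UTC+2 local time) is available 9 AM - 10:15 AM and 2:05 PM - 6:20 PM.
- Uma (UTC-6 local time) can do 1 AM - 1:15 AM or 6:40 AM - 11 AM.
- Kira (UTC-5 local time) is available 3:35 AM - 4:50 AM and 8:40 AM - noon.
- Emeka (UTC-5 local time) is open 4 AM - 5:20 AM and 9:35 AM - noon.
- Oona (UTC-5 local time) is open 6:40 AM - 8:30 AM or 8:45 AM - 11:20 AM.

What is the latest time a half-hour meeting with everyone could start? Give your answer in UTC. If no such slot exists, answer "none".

15:50

Noa in UTC: 07:40-08:05, 12:15-17:00 (add 5h to convert from UTC-5).
Yosef in UTC: 07:40-09:25, 11:25-12:05, 14:15-17:00 (add 6h to convert from UTC-6).
Jamal in UTC: 07:00-08:15, 12:05-16:20 (subtract 2h to convert from UTC+2).
Uma in UTC: 07:00-07:15, 12:40-17:00 (add 6h to convert from UTC-6).
Kira in UTC: 08:35-09:50, 13:40-17:00 (add 5h to convert from UTC-5).
Emeka in UTC: 09:00-10:20, 14:35-17:00 (add 5h to convert from UTC-5).
Oona in UTC: 11:40-13:30, 13:45-16:20 (add 5h to convert from UTC-5).
Noa ∩ Yosef: 07:40-08:05, 14:15-17:00.
Noa ∩ Yosef ∩ Jamal: 07:40-08:05, 14:15-16:20.
Noa ∩ Yosef ∩ Jamal ∩ Uma: 14:15-16:20.
Noa ∩ Yosef ∩ Jamal ∩ Uma ∩ Kira: 14:15-16:20.
Noa ∩ Yosef ∩ Jamal ∩ Uma ∩ Kira ∩ Emeka: 14:35-16:20.
Noa ∩ Yosef ∩ Jamal ∩ Uma ∩ Kira ∩ Emeka ∩ Oona: 14:35-16:20.
The last common window of at least 30 minutes is 14:35-16:20; a 30-minute meeting can start as late as 15:50 and still end by 16:20.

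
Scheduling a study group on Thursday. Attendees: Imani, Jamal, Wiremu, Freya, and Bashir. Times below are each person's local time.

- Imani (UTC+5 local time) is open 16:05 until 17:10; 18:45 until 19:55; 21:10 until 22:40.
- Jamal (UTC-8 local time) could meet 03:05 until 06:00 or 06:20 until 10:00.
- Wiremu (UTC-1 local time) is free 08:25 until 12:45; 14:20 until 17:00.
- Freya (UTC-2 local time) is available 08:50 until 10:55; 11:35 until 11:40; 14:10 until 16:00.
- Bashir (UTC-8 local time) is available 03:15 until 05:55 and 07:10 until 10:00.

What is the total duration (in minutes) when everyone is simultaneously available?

Imani in UTC: 11:05-12:10, 13:45-14:55, 16:10-17:40 (subtract 5h to convert from UTC+5).
Jamal in UTC: 11:05-14:00, 14:20-18:00 (add 8h to convert from UTC-8).
Wiremu in UTC: 09:25-13:45, 15:20-18:00 (add 1h to convert from UTC-1).
Freya in UTC: 10:50-12:55, 13:35-13:40, 16:10-18:00 (add 2h to convert from UTC-2).
Bashir in UTC: 11:15-13:55, 15:10-18:00 (add 8h to convert from UTC-8).
Imani ∩ Jamal: 11:05-12:10, 13:45-14:00, 14:20-14:55, 16:10-17:40.
Imani ∩ Jamal ∩ Wiremu: 11:05-12:10, 16:10-17:40.
Imani ∩ Jamal ∩ Wiremu ∩ Freya: 11:05-12:10, 16:10-17:40.
Imani ∩ Jamal ∩ Wiremu ∩ Freya ∩ Bashir: 11:15-12:10, 16:10-17:40.
So the common availability across everyone is 11:15-12:10, 16:10-17:40.
Summing the common windows: 55 + 90 = 145 minutes.

145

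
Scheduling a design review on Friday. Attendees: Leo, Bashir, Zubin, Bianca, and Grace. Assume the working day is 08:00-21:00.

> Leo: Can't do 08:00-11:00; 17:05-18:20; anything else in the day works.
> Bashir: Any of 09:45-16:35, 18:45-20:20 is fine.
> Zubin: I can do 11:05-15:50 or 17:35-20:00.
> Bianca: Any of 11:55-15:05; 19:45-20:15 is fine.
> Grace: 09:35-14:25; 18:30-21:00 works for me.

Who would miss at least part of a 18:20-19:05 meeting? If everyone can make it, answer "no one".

Bashir, Bianca, Grace

Leo free: 11:00-17:05, 18:20-21:00 (invert busy blocks within the working day).
Bashir free: 09:45-16:35, 18:45-20:20.
Zubin free: 11:05-15:50, 17:35-20:00.
Bianca free: 11:55-15:05, 19:45-20:15.
Grace free: 09:35-14:25, 18:30-21:00.
Leo: free for 18:20-19:05. Bashir: not fully free for 18:20-19:05. Zubin: free for 18:20-19:05. Bianca: not fully free for 18:20-19:05. Grace: not fully free for 18:20-19:05.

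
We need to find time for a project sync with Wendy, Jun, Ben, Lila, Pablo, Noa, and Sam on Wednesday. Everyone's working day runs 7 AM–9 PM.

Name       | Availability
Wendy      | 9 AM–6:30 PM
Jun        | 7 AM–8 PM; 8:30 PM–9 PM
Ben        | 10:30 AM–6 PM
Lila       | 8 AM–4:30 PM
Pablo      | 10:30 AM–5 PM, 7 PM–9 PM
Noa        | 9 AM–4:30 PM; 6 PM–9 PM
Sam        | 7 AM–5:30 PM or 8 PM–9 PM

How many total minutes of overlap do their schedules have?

Wendy ∩ Jun: 09:00-18:30.
Wendy ∩ Jun ∩ Ben: 10:30-18:00.
Wendy ∩ Jun ∩ Ben ∩ Lila: 10:30-16:30.
Wendy ∩ Jun ∩ Ben ∩ Lila ∩ Pablo: 10:30-16:30.
Wendy ∩ Jun ∩ Ben ∩ Lila ∩ Pablo ∩ Noa: 10:30-16:30.
Wendy ∩ Jun ∩ Ben ∩ Lila ∩ Pablo ∩ Noa ∩ Sam: 10:30-16:30.
That's a single block of 360 minutes.

360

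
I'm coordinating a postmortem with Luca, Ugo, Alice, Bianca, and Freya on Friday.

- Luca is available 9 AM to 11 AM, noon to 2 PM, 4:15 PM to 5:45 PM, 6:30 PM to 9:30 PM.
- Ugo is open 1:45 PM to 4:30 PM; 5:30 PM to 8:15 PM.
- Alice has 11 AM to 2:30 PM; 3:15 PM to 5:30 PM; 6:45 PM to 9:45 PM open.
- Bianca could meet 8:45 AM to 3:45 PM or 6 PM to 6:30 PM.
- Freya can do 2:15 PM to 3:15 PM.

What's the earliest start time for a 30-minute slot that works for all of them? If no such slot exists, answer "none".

none

Luca ∩ Ugo: 13:45-14:00, 16:15-16:30, 17:30-17:45, 18:30-20:15.
Luca ∩ Ugo ∩ Alice: 13:45-14:00, 16:15-16:30, 18:45-20:15.
Luca ∩ Ugo ∩ Alice ∩ Bianca: 13:45-14:00.
Luca ∩ Ugo ∩ Alice ∩ Bianca ∩ Freya: ∅.
There is no time when everyone is free.
No common window is at least 30 minutes long.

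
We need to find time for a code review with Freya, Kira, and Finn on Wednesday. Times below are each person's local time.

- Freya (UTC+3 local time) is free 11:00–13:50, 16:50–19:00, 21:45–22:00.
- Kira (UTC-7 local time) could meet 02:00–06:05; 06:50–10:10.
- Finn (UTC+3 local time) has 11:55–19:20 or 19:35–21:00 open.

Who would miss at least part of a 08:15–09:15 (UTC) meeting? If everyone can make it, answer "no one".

Finn, Kira

Freya in UTC: 08:00-10:50, 13:50-16:00, 18:45-19:00 (subtract 3h to convert from UTC+3).
Kira in UTC: 09:00-13:05, 13:50-17:10 (add 7h to convert from UTC-7).
Finn in UTC: 08:55-16:20, 16:35-18:00 (subtract 3h to convert from UTC+3).
Freya: free for 08:15-09:15. Kira: not fully free for 08:15-09:15. Finn: not fully free for 08:15-09:15.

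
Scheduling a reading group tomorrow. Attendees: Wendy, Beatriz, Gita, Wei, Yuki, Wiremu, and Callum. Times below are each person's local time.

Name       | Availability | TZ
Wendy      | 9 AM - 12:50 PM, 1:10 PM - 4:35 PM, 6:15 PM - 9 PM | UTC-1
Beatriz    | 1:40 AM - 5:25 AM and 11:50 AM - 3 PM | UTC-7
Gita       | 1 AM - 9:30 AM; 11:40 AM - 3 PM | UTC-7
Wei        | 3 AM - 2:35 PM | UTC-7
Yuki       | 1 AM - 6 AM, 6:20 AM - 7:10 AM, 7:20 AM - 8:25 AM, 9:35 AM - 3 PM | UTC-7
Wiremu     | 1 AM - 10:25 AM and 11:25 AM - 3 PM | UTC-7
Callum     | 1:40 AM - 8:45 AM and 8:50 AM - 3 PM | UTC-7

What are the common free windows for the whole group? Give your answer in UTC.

10:00-12:25, 19:15-21:35

Wendy in UTC: 10:00-13:50, 14:10-17:35, 19:15-22:00 (add 1h to convert from UTC-1).
Beatriz in UTC: 08:40-12:25, 18:50-22:00 (add 7h to convert from UTC-7).
Gita in UTC: 08:00-16:30, 18:40-22:00 (add 7h to convert from UTC-7).
Wei in UTC: 10:00-21:35 (add 7h to convert from UTC-7).
Yuki in UTC: 08:00-13:00, 13:20-14:10, 14:20-15:25, 16:35-22:00 (add 7h to convert from UTC-7).
Wiremu in UTC: 08:00-17:25, 18:25-22:00 (add 7h to convert from UTC-7).
Callum in UTC: 08:40-15:45, 15:50-22:00 (add 7h to convert from UTC-7).
Wendy ∩ Beatriz: 10:00-12:25, 19:15-22:00.
Wendy ∩ Beatriz ∩ Gita: 10:00-12:25, 19:15-22:00.
Wendy ∩ Beatriz ∩ Gita ∩ Wei: 10:00-12:25, 19:15-21:35.
Wendy ∩ Beatriz ∩ Gita ∩ Wei ∩ Yuki: 10:00-12:25, 19:15-21:35.
Wendy ∩ Beatriz ∩ Gita ∩ Wei ∩ Yuki ∩ Wiremu: 10:00-12:25, 19:15-21:35.
Wendy ∩ Beatriz ∩ Gita ∩ Wei ∩ Yuki ∩ Wiremu ∩ Callum: 10:00-12:25, 19:15-21:35.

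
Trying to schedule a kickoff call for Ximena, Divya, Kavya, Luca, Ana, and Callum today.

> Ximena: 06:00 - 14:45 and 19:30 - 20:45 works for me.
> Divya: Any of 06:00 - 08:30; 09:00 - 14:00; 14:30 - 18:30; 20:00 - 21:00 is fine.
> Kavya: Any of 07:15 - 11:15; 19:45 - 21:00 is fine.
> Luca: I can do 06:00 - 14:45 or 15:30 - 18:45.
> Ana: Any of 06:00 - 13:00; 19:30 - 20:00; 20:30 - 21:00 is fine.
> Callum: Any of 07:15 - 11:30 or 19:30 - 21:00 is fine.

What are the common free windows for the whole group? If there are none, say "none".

Ximena ∩ Divya: 06:00-08:30, 09:00-14:00, 14:30-14:45, 20:00-20:45.
Ximena ∩ Divya ∩ Kavya: 07:15-08:30, 09:00-11:15, 20:00-20:45.
Ximena ∩ Divya ∩ Kavya ∩ Luca: 07:15-08:30, 09:00-11:15.
Ximena ∩ Divya ∩ Kavya ∩ Luca ∩ Ana: 07:15-08:30, 09:00-11:15.
Ximena ∩ Divya ∩ Kavya ∩ Luca ∩ Ana ∩ Callum: 07:15-08:30, 09:00-11:15.

07:15-08:30, 09:00-11:15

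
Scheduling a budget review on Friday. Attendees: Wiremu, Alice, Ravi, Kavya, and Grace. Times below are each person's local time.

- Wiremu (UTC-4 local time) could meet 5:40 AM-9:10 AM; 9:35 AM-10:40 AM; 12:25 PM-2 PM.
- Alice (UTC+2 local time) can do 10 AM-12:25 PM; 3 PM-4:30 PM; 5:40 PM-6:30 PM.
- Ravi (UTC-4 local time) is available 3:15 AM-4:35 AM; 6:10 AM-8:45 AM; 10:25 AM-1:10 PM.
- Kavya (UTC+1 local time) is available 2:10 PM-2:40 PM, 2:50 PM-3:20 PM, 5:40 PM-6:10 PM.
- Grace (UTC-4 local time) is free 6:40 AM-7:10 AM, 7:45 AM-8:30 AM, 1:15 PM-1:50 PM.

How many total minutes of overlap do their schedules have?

0

Wiremu in UTC: 09:40-13:10, 13:35-14:40, 16:25-18:00 (add 4h to convert from UTC-4).
Alice in UTC: 08:00-10:25, 13:00-14:30, 15:40-16:30 (subtract 2h to convert from UTC+2).
Ravi in UTC: 07:15-08:35, 10:10-12:45, 14:25-17:10 (add 4h to convert from UTC-4).
Kavya in UTC: 13:10-13:40, 13:50-14:20, 16:40-17:10 (subtract 1h to convert from UTC+1).
Grace in UTC: 10:40-11:10, 11:45-12:30, 17:15-17:50 (add 4h to convert from UTC-4).
Wiremu ∩ Alice: 09:40-10:25, 13:00-13:10, 13:35-14:30, 16:25-16:30.
Wiremu ∩ Alice ∩ Ravi: 10:10-10:25, 14:25-14:30, 16:25-16:30.
Wiremu ∩ Alice ∩ Ravi ∩ Kavya: ∅.
Wiremu ∩ Alice ∩ Ravi ∩ Kavya ∩ Grace: ∅.
There is no time when everyone is free.
There is no common window, so the total is 0 minutes.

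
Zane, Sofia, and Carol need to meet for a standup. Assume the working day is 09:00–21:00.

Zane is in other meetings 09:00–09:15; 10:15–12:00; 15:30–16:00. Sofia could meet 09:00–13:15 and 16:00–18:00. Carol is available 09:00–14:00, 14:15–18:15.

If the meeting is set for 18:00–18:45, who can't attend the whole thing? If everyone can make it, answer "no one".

Zane free: 09:15-10:15, 12:00-15:30, 16:00-21:00 (invert busy blocks within the working day).
Sofia free: 09:00-13:15, 16:00-18:00.
Carol free: 09:00-14:00, 14:15-18:15.
Zane: free for 18:00-18:45. Sofia: not fully free for 18:00-18:45. Carol: not fully free for 18:00-18:45.

Carol, Sofia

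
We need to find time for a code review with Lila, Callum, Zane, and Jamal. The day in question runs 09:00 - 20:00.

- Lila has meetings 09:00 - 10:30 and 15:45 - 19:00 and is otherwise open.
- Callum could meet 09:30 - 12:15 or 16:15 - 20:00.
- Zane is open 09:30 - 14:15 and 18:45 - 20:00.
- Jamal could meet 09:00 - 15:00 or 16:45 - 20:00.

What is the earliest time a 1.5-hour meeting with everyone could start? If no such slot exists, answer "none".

Lila free: 10:30-15:45, 19:00-20:00 (invert busy blocks within the working day).
Callum free: 09:30-12:15, 16:15-20:00.
Zane free: 09:30-14:15, 18:45-20:00.
Jamal free: 09:00-15:00, 16:45-20:00.
Lila ∩ Callum: 10:30-12:15, 19:00-20:00.
Lila ∩ Callum ∩ Zane: 10:30-12:15, 19:00-20:00.
Lila ∩ Callum ∩ Zane ∩ Jamal: 10:30-12:15, 19:00-20:00.
The first common window of at least 90 minutes is 10:30-12:15, so the earliest start is 10:30.

10:30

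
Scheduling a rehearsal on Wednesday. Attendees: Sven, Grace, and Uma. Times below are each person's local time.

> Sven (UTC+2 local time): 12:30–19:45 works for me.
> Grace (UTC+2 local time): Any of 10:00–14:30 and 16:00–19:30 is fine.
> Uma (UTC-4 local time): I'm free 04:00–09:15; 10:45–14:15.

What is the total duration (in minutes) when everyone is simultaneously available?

Sven in UTC: 10:30-17:45 (subtract 2h to convert from UTC+2).
Grace in UTC: 08:00-12:30, 14:00-17:30 (subtract 2h to convert from UTC+2).
Uma in UTC: 08:00-13:15, 14:45-18:15 (add 4h to convert from UTC-4).
Sven ∩ Grace: 10:30-12:30, 14:00-17:30.
Sven ∩ Grace ∩ Uma: 10:30-12:30, 14:45-17:30.
So the common availability across everyone is 10:30-12:30, 14:45-17:30.
Summing the common windows: 120 + 165 = 285 minutes.

285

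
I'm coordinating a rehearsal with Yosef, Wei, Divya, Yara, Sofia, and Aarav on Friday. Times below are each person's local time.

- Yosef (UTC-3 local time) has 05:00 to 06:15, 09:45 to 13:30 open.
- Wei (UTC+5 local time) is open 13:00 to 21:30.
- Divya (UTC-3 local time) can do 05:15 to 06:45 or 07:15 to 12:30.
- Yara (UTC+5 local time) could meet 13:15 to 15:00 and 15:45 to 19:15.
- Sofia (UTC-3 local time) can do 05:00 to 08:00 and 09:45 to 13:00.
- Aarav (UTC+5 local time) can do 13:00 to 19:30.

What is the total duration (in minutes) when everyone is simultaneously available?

Yosef in UTC: 08:00-09:15, 12:45-16:30 (add 3h to convert from UTC-3).
Wei in UTC: 08:00-16:30 (subtract 5h to convert from UTC+5).
Divya in UTC: 08:15-09:45, 10:15-15:30 (add 3h to convert from UTC-3).
Yara in UTC: 08:15-10:00, 10:45-14:15 (subtract 5h to convert from UTC+5).
Sofia in UTC: 08:00-11:00, 12:45-16:00 (add 3h to convert from UTC-3).
Aarav in UTC: 08:00-14:30 (subtract 5h to convert from UTC+5).
Yosef ∩ Wei: 08:00-09:15, 12:45-16:30.
Yosef ∩ Wei ∩ Divya: 08:15-09:15, 12:45-15:30.
Yosef ∩ Wei ∩ Divya ∩ Yara: 08:15-09:15, 12:45-14:15.
Yosef ∩ Wei ∩ Divya ∩ Yara ∩ Sofia: 08:15-09:15, 12:45-14:15.
Yosef ∩ Wei ∩ Divya ∩ Yara ∩ Sofia ∩ Aarav: 08:15-09:15, 12:45-14:15.
Summing the common windows: 60 + 90 = 150 minutes.

150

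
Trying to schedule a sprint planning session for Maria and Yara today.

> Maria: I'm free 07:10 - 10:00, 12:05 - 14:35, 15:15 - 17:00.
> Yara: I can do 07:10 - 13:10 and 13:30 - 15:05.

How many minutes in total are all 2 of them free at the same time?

300

Maria ∩ Yara: 07:10-10:00, 12:05-13:10, 13:30-14:35.
Those are the intersection windows.
Summing the common windows: 170 + 65 + 65 = 300 minutes.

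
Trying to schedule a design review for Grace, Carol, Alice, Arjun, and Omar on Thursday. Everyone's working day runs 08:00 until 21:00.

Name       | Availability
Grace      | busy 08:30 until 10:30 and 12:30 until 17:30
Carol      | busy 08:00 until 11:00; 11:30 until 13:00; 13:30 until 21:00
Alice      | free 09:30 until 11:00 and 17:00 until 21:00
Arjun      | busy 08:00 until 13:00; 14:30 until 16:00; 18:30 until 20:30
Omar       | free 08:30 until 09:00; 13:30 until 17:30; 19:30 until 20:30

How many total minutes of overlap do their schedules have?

0

Grace free: 08:00-08:30, 10:30-12:30, 17:30-21:00 (invert busy blocks within the working day).
Carol free: 11:00-11:30, 13:00-13:30 (invert busy blocks within the working day).
Alice free: 09:30-11:00, 17:00-21:00.
Arjun free: 13:00-14:30, 16:00-18:30, 20:30-21:00 (invert busy blocks within the working day).
Omar free: 08:30-09:00, 13:30-17:30, 19:30-20:30.
Grace ∩ Carol: 11:00-11:30.
Grace ∩ Carol ∩ Alice: ∅.
Grace ∩ Carol ∩ Alice ∩ Arjun: ∅.
Grace ∩ Carol ∩ Alice ∩ Arjun ∩ Omar: ∅.
There is no time when everyone is free.
There is no common window, so the total is 0 minutes.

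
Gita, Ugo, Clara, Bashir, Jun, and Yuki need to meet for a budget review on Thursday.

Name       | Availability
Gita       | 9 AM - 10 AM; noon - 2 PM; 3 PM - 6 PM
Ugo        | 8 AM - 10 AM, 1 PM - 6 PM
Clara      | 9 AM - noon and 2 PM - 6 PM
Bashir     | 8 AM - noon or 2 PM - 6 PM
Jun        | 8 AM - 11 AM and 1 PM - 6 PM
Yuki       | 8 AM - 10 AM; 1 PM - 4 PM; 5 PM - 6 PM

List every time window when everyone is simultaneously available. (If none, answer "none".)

Gita ∩ Ugo: 09:00-10:00, 13:00-14:00, 15:00-18:00.
Gita ∩ Ugo ∩ Clara: 09:00-10:00, 15:00-18:00.
Gita ∩ Ugo ∩ Clara ∩ Bashir: 09:00-10:00, 15:00-18:00.
Gita ∩ Ugo ∩ Clara ∩ Bashir ∩ Jun: 09:00-10:00, 15:00-18:00.
Gita ∩ Ugo ∩ Clara ∩ Bashir ∩ Jun ∩ Yuki: 09:00-10:00, 15:00-16:00, 17:00-18:00.
Those are the intersection windows.

09:00-10:00, 15:00-16:00, 17:00-18:00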